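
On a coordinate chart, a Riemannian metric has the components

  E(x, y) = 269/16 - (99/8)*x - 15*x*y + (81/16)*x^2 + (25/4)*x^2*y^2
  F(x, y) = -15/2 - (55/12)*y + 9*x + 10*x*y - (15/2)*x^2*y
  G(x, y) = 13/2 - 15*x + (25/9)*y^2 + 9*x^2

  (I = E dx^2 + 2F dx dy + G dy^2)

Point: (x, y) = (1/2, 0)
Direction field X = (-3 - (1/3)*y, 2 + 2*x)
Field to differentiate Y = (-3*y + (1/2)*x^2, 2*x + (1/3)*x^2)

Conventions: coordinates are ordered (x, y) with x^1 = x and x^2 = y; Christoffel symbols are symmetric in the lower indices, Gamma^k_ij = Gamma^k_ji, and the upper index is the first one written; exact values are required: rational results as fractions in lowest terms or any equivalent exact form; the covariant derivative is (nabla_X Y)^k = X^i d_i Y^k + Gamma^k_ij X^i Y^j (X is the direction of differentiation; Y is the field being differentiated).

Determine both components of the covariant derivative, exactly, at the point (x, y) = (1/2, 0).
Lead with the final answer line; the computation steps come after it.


Answer: (nabla_X Y)^x = -87797/18012, (nabla_X Y)^y = 114995/12008

E = 761/64, F = -3, G = 5/4 at the point
E_x = -117/16, E_y = -15/2, F_x = 9, F_y = -35/24, G_x = -6, G_y = 0
EG - F^2 = 1501/256;  g^inv = (256/1501) * [[5/4, 3], [3, 761/64]]
first-kind symbols [ij,l] = (1/2)(d_i g_jl + d_j g_il - d_l g_ij): [xx,x] = E_x/2 = -117/32, [xx,y] = F_x - E_y/2 = 51/4, [xy,x] = E_y/2 = -15/4, [xy,y] = G_x/2 = -3, [yy,x] = F_y - G_x/2 = 37/24, [yy,y] = G_y/2 = 0
Gamma^x_ij = (G*[ij,x] - F*[ij,y])/(EG - F^2), Gamma^y_ij = (E*[ij,y] - F*[ij,x])/(EG - F^2)
Gamma_xxx = 8622/1501, Gamma_xxy = -3504/1501, Gamma_xyy = 1480/4503, Gamma_yxx = 36003/1501, Gamma_yxy = -12012/1501, Gamma_yyy = 1184/1501
X = (-3, 3), Y = (1/8, 13/12) at the point


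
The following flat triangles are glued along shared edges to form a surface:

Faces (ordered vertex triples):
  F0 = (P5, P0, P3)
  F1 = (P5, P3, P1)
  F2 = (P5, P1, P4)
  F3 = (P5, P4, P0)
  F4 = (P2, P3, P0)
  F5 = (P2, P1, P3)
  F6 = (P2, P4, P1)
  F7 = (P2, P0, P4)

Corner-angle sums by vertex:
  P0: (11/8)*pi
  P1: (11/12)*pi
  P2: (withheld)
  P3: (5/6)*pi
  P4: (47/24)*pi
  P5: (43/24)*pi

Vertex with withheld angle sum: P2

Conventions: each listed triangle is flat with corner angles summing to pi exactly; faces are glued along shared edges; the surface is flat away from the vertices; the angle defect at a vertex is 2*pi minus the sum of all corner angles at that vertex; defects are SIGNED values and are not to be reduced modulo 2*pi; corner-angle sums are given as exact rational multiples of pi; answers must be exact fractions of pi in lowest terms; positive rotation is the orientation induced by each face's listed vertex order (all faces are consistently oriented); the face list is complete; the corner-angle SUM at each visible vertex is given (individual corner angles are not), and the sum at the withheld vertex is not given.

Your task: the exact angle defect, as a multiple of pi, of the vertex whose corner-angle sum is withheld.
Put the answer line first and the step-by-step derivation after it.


Answer: defect(P2) = (7/8)*pi

V = 6, E = 12, F = 8; chi = V - E + F = 2
Gauss-Bonnet: total defect = 2*pi*chi = 4*pi; visible defects sum to (25/8)*pi


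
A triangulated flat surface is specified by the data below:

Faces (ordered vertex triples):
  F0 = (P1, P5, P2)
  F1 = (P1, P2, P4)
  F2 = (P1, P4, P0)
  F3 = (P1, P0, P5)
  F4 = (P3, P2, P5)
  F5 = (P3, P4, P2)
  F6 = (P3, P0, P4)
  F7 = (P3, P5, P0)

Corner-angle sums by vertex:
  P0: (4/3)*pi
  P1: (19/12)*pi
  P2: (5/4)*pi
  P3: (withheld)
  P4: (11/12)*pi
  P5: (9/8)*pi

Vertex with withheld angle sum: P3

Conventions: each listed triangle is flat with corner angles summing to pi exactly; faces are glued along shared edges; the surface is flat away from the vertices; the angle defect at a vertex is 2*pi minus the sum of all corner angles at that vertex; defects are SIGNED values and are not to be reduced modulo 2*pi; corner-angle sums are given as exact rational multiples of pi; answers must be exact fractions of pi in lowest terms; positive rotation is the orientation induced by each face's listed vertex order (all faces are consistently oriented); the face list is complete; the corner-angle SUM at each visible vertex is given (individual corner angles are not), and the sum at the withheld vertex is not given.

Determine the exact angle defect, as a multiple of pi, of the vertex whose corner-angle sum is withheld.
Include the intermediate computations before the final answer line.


V = 6, E = 12, F = 8; chi = V - E + F = 2
Gauss-Bonnet: total defect = 2*pi*chi = 4*pi; visible defects sum to (91/24)*pi

Answer: defect(P3) = (5/24)*pi


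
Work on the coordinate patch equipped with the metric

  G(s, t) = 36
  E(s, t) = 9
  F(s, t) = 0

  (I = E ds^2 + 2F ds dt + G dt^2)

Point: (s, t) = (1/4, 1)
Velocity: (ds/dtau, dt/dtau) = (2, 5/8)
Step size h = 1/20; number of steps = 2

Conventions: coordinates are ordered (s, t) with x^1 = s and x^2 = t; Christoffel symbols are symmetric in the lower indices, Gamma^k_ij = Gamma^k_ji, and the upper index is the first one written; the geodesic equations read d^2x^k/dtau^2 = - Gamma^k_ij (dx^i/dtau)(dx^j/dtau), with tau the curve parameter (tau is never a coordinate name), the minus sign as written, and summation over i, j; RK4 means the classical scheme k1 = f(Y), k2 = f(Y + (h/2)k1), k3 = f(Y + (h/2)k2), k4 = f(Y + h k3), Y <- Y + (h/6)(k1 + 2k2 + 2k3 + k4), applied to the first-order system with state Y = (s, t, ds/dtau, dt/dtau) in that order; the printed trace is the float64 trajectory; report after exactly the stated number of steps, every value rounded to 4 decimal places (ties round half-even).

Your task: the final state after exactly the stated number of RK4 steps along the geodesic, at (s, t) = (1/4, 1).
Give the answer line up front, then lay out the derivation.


Answer: s = 0.4500, t = 1.0625, ds/dtau = 2.0000, dt/dtau = 0.6250

f(Y) = (ds/dtau, dt/dtau, -Gamma^s_ij Y'^i Y'^j, -Gamma^t_ij Y'^i Y'^j) with the Gammas evaluated at the stage position; h = 0.050000; intermediate values shown to 6 dp
step 0: s = 0.2500, t = 1.0000, ds/dtau = 2.0000, dt/dtau = 0.6250
step 1:
  k1: at (s, t) = (0.250000, 1.000000), (ds/dtau, dt/dtau) = (2.000000, 0.625000); Gamma_sss = 0.000000, Gamma_sst = 0.000000, Gamma_stt = 0.000000, Gamma_tss = 0.000000, Gamma_tst = 0.000000, Gamma_ttt = 0.000000; k1 = (2.000000, 0.625000, 0.000000, 0.000000)
  k2: at (s, t) = (0.300000, 1.015625), (ds/dtau, dt/dtau) = (2.000000, 0.625000); Gamma_sss = 0.000000, Gamma_sst = 0.000000, Gamma_stt = 0.000000, Gamma_tss = 0.000000, Gamma_tst = 0.000000, Gamma_ttt = 0.000000; k2 = (2.000000, 0.625000, 0.000000, 0.000000)
  k3: at (s, t) = (0.300000, 1.015625), (ds/dtau, dt/dtau) = (2.000000, 0.625000); Gamma_sss = 0.000000, Gamma_sst = 0.000000, Gamma_stt = 0.000000, Gamma_tss = 0.000000, Gamma_tst = 0.000000, Gamma_ttt = 0.000000; k3 = (2.000000, 0.625000, 0.000000, 0.000000)
  k4: at (s, t) = (0.350000, 1.031250), (ds/dtau, dt/dtau) = (2.000000, 0.625000); Gamma_sss = 0.000000, Gamma_sst = 0.000000, Gamma_stt = 0.000000, Gamma_tss = 0.000000, Gamma_tst = 0.000000, Gamma_ttt = 0.000000; k4 = (2.000000, 0.625000, 0.000000, 0.000000)
  Y <- Y + (h/6)(k1 + 2k2 + 2k3 + k4): s = 0.3500, t = 1.0312, ds/dtau = 2.0000, dt/dtau = 0.6250
step 2:
  k1: at (s, t) = (0.350000, 1.031250), (ds/dtau, dt/dtau) = (2.000000, 0.625000); Gamma_sss = 0.000000, Gamma_sst = 0.000000, Gamma_stt = 0.000000, Gamma_tss = 0.000000, Gamma_tst = 0.000000, Gamma_ttt = 0.000000; k1 = (2.000000, 0.625000, 0.000000, 0.000000)
  k2: at (s, t) = (0.400000, 1.046875), (ds/dtau, dt/dtau) = (2.000000, 0.625000); Gamma_sss = 0.000000, Gamma_sst = 0.000000, Gamma_stt = 0.000000, Gamma_tss = 0.000000, Gamma_tst = 0.000000, Gamma_ttt = 0.000000; k2 = (2.000000, 0.625000, 0.000000, 0.000000)
  k3: at (s, t) = (0.400000, 1.046875), (ds/dtau, dt/dtau) = (2.000000, 0.625000); Gamma_sss = 0.000000, Gamma_sst = 0.000000, Gamma_stt = 0.000000, Gamma_tss = 0.000000, Gamma_tst = 0.000000, Gamma_ttt = 0.000000; k3 = (2.000000, 0.625000, 0.000000, 0.000000)
  k4: at (s, t) = (0.450000, 1.062500), (ds/dtau, dt/dtau) = (2.000000, 0.625000); Gamma_sss = 0.000000, Gamma_sst = 0.000000, Gamma_stt = 0.000000, Gamma_tss = 0.000000, Gamma_tst = 0.000000, Gamma_ttt = 0.000000; k4 = (2.000000, 0.625000, 0.000000, 0.000000)
  Y <- Y + (h/6)(k1 + 2k2 + 2k3 + k4): s = 0.4500, t = 1.0625, ds/dtau = 2.0000, dt/dtau = 0.6250


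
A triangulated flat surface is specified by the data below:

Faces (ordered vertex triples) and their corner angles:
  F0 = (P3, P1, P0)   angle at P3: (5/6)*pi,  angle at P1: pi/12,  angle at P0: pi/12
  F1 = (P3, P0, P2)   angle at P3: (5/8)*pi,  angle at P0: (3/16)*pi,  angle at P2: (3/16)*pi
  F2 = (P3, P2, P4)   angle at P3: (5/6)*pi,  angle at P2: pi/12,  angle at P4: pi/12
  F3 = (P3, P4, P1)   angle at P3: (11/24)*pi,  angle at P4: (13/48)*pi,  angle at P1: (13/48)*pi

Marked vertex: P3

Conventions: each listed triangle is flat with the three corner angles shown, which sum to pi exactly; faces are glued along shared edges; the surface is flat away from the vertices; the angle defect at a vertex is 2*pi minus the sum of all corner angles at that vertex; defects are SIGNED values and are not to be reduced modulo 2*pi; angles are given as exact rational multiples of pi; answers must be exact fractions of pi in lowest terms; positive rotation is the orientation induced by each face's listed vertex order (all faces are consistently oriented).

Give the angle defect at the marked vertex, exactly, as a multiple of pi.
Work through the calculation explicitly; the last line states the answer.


Sum of corner angles at P3: (11/4)*pi
defect = 2*pi - (11/4)*pi

Answer: defect(P3) = (-3/4)*pi


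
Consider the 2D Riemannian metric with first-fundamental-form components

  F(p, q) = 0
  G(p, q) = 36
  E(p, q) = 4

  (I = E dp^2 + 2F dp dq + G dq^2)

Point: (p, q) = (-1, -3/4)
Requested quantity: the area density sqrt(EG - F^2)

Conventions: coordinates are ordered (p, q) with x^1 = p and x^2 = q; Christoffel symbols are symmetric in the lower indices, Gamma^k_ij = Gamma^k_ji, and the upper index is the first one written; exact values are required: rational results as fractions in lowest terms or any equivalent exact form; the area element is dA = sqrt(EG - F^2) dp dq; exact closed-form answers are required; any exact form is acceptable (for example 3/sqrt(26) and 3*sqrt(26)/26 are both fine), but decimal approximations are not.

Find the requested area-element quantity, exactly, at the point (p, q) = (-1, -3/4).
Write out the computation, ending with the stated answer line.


E = 4, F = 0, G = 36; EG - F^2 = 144

Answer: sqrt(EG - F^2) = 12


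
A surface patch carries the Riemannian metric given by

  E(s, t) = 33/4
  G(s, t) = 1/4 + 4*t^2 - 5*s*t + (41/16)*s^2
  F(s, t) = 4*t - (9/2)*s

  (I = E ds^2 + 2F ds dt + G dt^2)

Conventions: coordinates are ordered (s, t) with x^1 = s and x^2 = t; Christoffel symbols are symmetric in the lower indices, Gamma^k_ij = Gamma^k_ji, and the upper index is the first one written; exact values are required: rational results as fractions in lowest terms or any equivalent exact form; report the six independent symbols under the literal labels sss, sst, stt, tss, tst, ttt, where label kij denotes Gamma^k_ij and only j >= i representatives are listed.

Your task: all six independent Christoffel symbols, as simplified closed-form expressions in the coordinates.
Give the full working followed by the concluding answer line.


E = 33/4; F = 4*t - (9/2)*s; G = 1/4 + 4*t^2 - 5*s*t + (41/16)*s^2
Gamma^k_ij = (1/2) g^{kl} (d_i g_jl + d_j g_il - d_l g_ij), with g^inv = (1/(EG-F^2)) [[G, -F], [-F, E]]
first partials: E_s = 0, E_t = 0, F_s = -9/2, F_t = 4, G_s = -5*t + (41/8)*s, G_t = 8*t - 5*s
D = EG - F^2 = 33/16 + 17*t^2 - (21/4)*s*t + (57/64)*s^2
expanded: Gamma^s_ss = (G E_s - 2F F_s + F E_t)/(2D), Gamma^s_st = (G E_t - F G_s)/(2D), Gamma^s_tt = (2G F_t - G G_s - F G_t)/(2D), Gamma^t_ss = (2E F_s - E E_t - F E_s)/(2D), Gamma^t_st = (E G_s - F E_t)/(2D), Gamma^t_tt = (E G_t - 2F F_t + F G_s)/(2D); substitute and cancel common factors

Answer: Gamma_sss = (-1296*s + 1152*t)/(57*s^2 - 336*s*t + 1088*t^2 + 132), Gamma_sst = (738*s^2 - 1376*s*t + 640*t^2)/(57*s^2 - 336*s*t + 1088*t^2 + 132), Gamma_stt = (-1681*s^3 + 4920*s^2*t - 256*s^2 - 5824*s*t^2 + 2048*s*t - 164*s + 2560*t^3 + 160*t + 256)/(228*s^2 - 1344*s*t + 4352*t^2 + 528), Gamma_tss = -2376/(57*s^2 - 336*s*t + 1088*t^2 + 132), Gamma_tst = (1353*s - 1320*t)/(57*s^2 - 336*s*t + 1088*t^2 + 132), Gamma_ttt = (-738*s^2 + 1376*s*t - 168*s - 640*t^2 + 1088*t)/(57*s^2 - 336*s*t + 1088*t^2 + 132)


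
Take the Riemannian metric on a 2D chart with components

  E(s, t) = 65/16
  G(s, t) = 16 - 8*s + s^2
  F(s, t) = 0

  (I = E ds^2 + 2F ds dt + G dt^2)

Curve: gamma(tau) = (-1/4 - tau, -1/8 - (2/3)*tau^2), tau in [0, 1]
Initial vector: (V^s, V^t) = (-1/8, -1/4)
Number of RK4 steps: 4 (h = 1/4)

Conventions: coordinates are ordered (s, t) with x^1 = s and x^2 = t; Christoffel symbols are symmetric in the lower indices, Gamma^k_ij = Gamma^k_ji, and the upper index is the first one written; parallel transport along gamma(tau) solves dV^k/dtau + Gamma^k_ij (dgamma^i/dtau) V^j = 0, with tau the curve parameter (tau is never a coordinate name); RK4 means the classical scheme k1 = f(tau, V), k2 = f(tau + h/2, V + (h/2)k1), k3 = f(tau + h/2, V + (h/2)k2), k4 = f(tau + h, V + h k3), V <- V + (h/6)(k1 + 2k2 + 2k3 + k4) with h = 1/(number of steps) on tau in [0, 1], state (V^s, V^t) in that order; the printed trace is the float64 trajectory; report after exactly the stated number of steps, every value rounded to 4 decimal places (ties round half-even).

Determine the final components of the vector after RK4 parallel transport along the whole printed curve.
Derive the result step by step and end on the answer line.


gamma'(tau) = (-1, -(4/3)*tau); f(tau, V)^k = -Gamma^k_ij(gamma(tau)) gamma'^i(tau) V^j; h = 1/4; intermediate values shown to 6 dp
curve data and Christoffel symbols at the stage parameters:
  tau = 0.000000: gamma = (-0.250000, -0.125000), gamma' = (-1.000000, 0.000000); Gamma_sss = 0.000000, Gamma_sst = 0.000000, Gamma_stt = 1.046154, Gamma_tss = 0.000000, Gamma_tst = -0.235294, Gamma_ttt = 0.000000
  tau = 0.125000: gamma = (-0.375000, -0.135417), gamma' = (-1.000000, -0.166667); Gamma_sss = 0.000000, Gamma_sst = 0.000000, Gamma_stt = 1.076923, Gamma_tss = 0.000000, Gamma_tst = -0.228571, Gamma_ttt = 0.000000
  tau = 0.250000: gamma = (-0.500000, -0.166667), gamma' = (-1.000000, -0.333333); Gamma_sss = 0.000000, Gamma_sst = 0.000000, Gamma_stt = 1.107692, Gamma_tss = 0.000000, Gamma_tst = -0.222222, Gamma_ttt = 0.000000
  tau = 0.375000: gamma = (-0.625000, -0.218750), gamma' = (-1.000000, -0.500000); Gamma_sss = 0.000000, Gamma_sst = 0.000000, Gamma_stt = 1.138462, Gamma_tss = 0.000000, Gamma_tst = -0.216216, Gamma_ttt = 0.000000
  tau = 0.500000: gamma = (-0.750000, -0.291667), gamma' = (-1.000000, -0.666667); Gamma_sss = 0.000000, Gamma_sst = 0.000000, Gamma_stt = 1.169231, Gamma_tss = 0.000000, Gamma_tst = -0.210526, Gamma_ttt = 0.000000
  tau = 0.625000: gamma = (-0.875000, -0.385417), gamma' = (-1.000000, -0.833333); Gamma_sss = 0.000000, Gamma_sst = 0.000000, Gamma_stt = 1.200000, Gamma_tss = 0.000000, Gamma_tst = -0.205128, Gamma_ttt = 0.000000
  tau = 0.750000: gamma = (-1.000000, -0.500000), gamma' = (-1.000000, -1.000000); Gamma_sss = 0.000000, Gamma_sst = 0.000000, Gamma_stt = 1.230769, Gamma_tss = 0.000000, Gamma_tst = -0.200000, Gamma_ttt = 0.000000
  tau = 0.875000: gamma = (-1.125000, -0.635417), gamma' = (-1.000000, -1.166667); Gamma_sss = 0.000000, Gamma_sst = 0.000000, Gamma_stt = 1.261538, Gamma_tss = 0.000000, Gamma_tst = -0.195122, Gamma_ttt = 0.000000
  tau = 1.000000: gamma = (-1.250000, -0.791667), gamma' = (-1.000000, -1.333333); Gamma_sss = 0.000000, Gamma_sst = 0.000000, Gamma_stt = 1.292308, Gamma_tss = 0.000000, Gamma_tst = -0.190476, Gamma_ttt = 0.000000
step 0: V^s = -0.1250, V^t = -0.2500
step 1: k1 = (0.000000, 0.058824), k2 = (-0.043552, 0.060224), k3 = (-0.043521, 0.060391), k4 = (-0.086733, 0.062266); V <- V + (h/6)(k1 + 2k2 + 2k3 + k4): V^s = -0.1359, V^t = -0.2349
step 2: k1 = (-0.086734, 0.062265), k2 = (-0.129284, 0.064968), k3 = (-0.129091, 0.065470), k4 = (-0.170346, 0.069607); V <- V + (h/6)(k1 + 2k2 + 2k3 + k4): V^s = -0.1681, V^t = -0.2185
step 3: k1 = (-0.170348, 0.069603), k2 = (-0.209839, 0.075421), k3 = (-0.209111, 0.076116), k4 = (-0.245551, 0.083980); V <- V + (h/6)(k1 + 2k2 + 2k3 + k4): V^s = -0.2204, V^t = -0.1995
step 4: k1 = (-0.245553, 0.083973), k2 = (-0.278191, 0.094030), k3 = (-0.276341, 0.094714), k4 = (-0.302974, 0.107001); V <- V + (h/6)(k1 + 2k2 + 2k3 + k4): V^s = -0.2894, V^t = -0.1758

Answer: V^s = -0.2894, V^t = -0.1758


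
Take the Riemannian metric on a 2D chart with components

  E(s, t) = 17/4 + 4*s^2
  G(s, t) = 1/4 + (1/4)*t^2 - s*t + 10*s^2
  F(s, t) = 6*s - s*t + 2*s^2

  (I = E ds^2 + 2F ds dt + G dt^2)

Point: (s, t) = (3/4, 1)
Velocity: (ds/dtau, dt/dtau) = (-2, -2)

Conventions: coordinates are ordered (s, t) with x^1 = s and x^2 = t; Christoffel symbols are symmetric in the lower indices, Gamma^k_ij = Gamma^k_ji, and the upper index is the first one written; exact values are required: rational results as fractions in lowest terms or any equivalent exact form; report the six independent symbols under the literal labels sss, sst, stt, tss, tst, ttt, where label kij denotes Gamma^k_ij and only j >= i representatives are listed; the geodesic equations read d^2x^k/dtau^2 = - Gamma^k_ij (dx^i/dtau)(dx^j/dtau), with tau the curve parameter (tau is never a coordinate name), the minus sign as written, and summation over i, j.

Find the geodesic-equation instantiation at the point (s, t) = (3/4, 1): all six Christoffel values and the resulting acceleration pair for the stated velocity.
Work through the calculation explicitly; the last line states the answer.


E = 13/2, F = 39/8, G = 43/8 at the point
E_s = 6, E_t = 0, F_s = 8, F_t = -3/4, G_s = 14, G_t = -1/4
EG - F^2 = 715/64;  g^inv = (64/715) * [[43/8, -39/8], [-39/8, 13/2]]
first-kind symbols [ij,l] = (1/2)(d_i g_jl + d_j g_il - d_l g_ij): [ss,s] = E_s/2 = 3, [ss,t] = F_s - E_t/2 = 8, [st,s] = E_t/2 = 0, [st,t] = G_s/2 = 7, [tt,s] = F_t - G_s/2 = -31/4, [tt,t] = G_t/2 = -1/8
Gamma^s_ij = (G*[ij,s] - F*[ij,t])/(EG - F^2), Gamma^t_ij = (E*[ij,t] - F*[ij,s])/(EG - F^2)
Gamma_sss = -1464/715, Gamma_sst = -168/55, Gamma_stt = -2627/715, Gamma_tss = 184/55, Gamma_tst = 224/55, Gamma_ttt = 182/55
d^2s/dtau^2 = -(Gamma_sss*(-2)^2 + 2*Gamma_sst*(-2)*(-2) + Gamma_stt*(-2)^2) = 3076/65
d^2t/dtau^2 = -(Gamma_tss*(-2)^2 + 2*Gamma_tst*(-2)*(-2) + Gamma_ttt*(-2)^2) = -296/5

Answer: Gamma_sss = -1464/715, Gamma_sst = -168/55, Gamma_stt = -2627/715, Gamma_tss = 184/55, Gamma_tst = 224/55, Gamma_ttt = 182/55; accelerations (d^2s/dtau^2, d^2t/dtau^2) = (3076/65, -296/5)


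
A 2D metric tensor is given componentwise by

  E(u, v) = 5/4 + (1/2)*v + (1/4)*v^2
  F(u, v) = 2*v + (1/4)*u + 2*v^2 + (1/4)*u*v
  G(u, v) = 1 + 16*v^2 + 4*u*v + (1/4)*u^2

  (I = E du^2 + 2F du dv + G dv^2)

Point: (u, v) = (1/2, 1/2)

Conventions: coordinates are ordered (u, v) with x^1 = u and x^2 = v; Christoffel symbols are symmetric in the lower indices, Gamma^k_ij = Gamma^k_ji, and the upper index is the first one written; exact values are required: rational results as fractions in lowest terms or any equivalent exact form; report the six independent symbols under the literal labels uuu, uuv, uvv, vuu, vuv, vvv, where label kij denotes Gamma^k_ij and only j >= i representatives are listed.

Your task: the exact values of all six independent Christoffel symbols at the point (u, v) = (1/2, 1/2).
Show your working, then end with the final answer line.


E = 25/16, F = 27/16, G = 97/16 at the point
E_u = 0, E_v = 3/4, F_u = 3/8, F_v = 33/8, G_u = 9/4, G_v = 18
EG - F^2 = 53/8;  g^inv = (8/53) * [[97/16, -27/16], [-27/16, 25/16]]
first-kind symbols [ij,l] = (1/2)(d_i g_jl + d_j g_il - d_l g_ij): [uu,u] = E_u/2 = 0, [uu,v] = F_u - E_v/2 = 0, [uv,u] = E_v/2 = 3/8, [uv,v] = G_u/2 = 9/8, [vv,u] = F_v - G_u/2 = 3, [vv,v] = G_v/2 = 9
Gamma^u_ij = (G*[ij,u] - F*[ij,v])/(EG - F^2), Gamma^v_ij = (E*[ij,v] - F*[ij,u])/(EG - F^2)

Answer: Gamma_uuu = 0, Gamma_uuv = 3/53, Gamma_uvv = 24/53, Gamma_vuu = 0, Gamma_vuv = 9/53, Gamma_vvv = 72/53


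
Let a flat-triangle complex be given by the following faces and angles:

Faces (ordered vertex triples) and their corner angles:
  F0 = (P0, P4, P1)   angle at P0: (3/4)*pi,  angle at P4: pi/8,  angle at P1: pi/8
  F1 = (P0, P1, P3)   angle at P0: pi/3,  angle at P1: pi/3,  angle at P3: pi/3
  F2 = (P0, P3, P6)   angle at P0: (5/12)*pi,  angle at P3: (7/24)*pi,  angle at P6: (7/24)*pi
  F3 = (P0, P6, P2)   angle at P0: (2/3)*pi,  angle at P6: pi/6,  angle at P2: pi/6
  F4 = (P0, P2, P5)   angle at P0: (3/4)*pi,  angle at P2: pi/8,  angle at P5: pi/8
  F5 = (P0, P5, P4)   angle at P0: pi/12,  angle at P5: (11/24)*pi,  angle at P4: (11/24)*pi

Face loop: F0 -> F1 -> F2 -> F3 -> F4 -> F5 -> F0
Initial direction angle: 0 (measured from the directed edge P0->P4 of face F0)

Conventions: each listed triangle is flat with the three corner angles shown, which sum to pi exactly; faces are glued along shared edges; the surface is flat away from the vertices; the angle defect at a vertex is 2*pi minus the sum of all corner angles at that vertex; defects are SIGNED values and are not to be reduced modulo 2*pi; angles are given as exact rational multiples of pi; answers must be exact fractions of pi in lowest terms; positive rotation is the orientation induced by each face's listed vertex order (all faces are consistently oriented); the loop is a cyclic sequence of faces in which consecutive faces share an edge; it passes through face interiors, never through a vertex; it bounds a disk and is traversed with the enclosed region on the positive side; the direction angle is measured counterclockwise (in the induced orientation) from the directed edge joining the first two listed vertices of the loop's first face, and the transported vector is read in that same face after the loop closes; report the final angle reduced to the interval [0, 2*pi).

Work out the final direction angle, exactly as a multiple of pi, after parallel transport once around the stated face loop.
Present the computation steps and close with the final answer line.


enclosed vertex P0: corner angles sum to 3*pi, defect = 2*pi - 3*pi = -pi
the final direction is the initial angle plus the enclosed defects, taken mod 2*pi in the induced orientation
final angle = 0 - pi = pi (mod 2*pi)

Answer: final direction angle = pi


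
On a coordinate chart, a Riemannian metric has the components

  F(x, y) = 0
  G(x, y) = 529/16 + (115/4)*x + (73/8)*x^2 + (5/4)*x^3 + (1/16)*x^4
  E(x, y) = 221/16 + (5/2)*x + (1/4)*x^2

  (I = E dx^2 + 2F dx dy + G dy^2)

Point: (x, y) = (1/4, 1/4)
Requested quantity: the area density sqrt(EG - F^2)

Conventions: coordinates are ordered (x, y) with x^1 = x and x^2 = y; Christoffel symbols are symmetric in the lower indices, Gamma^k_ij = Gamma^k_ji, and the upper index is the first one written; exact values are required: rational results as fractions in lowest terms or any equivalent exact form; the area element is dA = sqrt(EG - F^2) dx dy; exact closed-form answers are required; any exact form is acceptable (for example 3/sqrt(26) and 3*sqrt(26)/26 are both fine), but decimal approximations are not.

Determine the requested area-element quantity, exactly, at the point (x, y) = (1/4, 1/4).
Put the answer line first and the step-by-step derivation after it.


Answer: sqrt(EG - F^2) = 2045*sqrt(37)/512

E = 925/64, F = 0, G = 167281/4096; EG - F^2 = 154734925/262144


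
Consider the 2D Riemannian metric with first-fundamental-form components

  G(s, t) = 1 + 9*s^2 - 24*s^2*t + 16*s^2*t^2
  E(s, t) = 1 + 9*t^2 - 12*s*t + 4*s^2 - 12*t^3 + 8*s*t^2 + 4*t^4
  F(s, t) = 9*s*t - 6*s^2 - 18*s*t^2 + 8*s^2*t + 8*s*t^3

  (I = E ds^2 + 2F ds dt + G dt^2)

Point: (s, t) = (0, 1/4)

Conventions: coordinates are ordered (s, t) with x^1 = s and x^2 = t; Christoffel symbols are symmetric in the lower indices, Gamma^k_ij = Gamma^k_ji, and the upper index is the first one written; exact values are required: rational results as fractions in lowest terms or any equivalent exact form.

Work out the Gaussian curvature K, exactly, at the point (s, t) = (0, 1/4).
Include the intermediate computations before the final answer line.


E = 89/64, F = 0, G = 1, EG - F^2 = 89/64 at the point
E_s = -5/2, E_t = 5/2, F_s = 5/4, F_t = 0, G_s = 0, G_t = 0
E_tt = 3, F_st = 3/2, G_ss = 8
Evaluate Brioschi's two determinant matrices M1, M2 and divide by (EG - F^2)^2.
M1 = [[-E_tt/2 + F_st - G_ss/2, E_s/2, F_s - E_t/2], [F_t - G_s/2, E, F], [G_t/2, F, G]] = [[-4, -5/4, 0], [0, 89/64, 0], [0, 0, 1]]; det M1 = -89/16
M2 = [[0, E_t/2, G_s/2], [E_t/2, E, F], [G_s/2, F, G]] = [[0, 5/4, 0], [5/4, 89/64, 0], [0, 0, 1]]; det M2 = -25/16
det M1 - det M2 = -4; K = -4 / (89/64)^2 = -16384/7921

Answer: K = -16384/7921


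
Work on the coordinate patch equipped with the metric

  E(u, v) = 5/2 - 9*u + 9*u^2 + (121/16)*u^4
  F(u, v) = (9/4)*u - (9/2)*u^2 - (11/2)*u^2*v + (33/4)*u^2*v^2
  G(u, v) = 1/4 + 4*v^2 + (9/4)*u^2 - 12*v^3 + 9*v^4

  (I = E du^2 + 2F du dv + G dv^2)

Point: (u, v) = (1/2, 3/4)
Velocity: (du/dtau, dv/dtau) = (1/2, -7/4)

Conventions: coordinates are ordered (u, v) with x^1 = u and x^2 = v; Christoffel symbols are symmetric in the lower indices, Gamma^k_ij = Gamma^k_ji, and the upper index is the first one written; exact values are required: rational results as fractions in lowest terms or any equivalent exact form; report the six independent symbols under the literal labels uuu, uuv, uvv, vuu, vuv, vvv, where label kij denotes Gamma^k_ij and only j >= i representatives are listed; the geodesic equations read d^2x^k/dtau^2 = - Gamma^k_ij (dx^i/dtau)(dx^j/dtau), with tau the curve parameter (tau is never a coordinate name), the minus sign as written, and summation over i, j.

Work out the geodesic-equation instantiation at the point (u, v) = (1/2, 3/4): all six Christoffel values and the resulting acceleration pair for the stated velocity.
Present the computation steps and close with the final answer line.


E = 185/256, F = 33/256, G = 217/256 at the point
E_u = 121/32, E_v = 0, F_u = -111/64, F_v = 55/32, G_u = 9/4, G_v = 15/16
EG - F^2 = 2441/4096;  g^inv = (4096/2441) * [[217/256, -33/256], [-33/256, 185/256]]
first-kind symbols [ij,l] = (1/2)(d_i g_jl + d_j g_il - d_l g_ij): [uu,u] = E_u/2 = 121/64, [uu,v] = F_u - E_v/2 = -111/64, [uv,u] = E_v/2 = 0, [uv,v] = G_u/2 = 9/8, [vv,u] = F_v - G_u/2 = 19/32, [vv,v] = G_v/2 = 15/32
Gamma^u_ij = (G*[ij,u] - F*[ij,v])/(EG - F^2), Gamma^v_ij = (E*[ij,v] - F*[ij,u])/(EG - F^2)
Gamma_uuu = 7480/2441, Gamma_uuv = -594/2441, Gamma_uvv = 1814/2441, Gamma_vuu = -6132/2441, Gamma_vuv = 3330/2441, Gamma_vvv = 1074/2441
d^2u/dtau^2 = -(Gamma_uuu*(1/2)^2 + 2*Gamma_uuv*(1/2)*(-7/4) + Gamma_uvv*(-7/4)^2) = -67719/19528
d^2v/dtau^2 = -(Gamma_vuu*(1/2)^2 + 2*Gamma_vuv*(1/2)*(-7/4) + Gamma_vvv*(-7/4)^2) = 32571/19528

Answer: Gamma_uuu = 7480/2441, Gamma_uuv = -594/2441, Gamma_uvv = 1814/2441, Gamma_vuu = -6132/2441, Gamma_vuv = 3330/2441, Gamma_vvv = 1074/2441; accelerations (d^2u/dtau^2, d^2v/dtau^2) = (-67719/19528, 32571/19528)


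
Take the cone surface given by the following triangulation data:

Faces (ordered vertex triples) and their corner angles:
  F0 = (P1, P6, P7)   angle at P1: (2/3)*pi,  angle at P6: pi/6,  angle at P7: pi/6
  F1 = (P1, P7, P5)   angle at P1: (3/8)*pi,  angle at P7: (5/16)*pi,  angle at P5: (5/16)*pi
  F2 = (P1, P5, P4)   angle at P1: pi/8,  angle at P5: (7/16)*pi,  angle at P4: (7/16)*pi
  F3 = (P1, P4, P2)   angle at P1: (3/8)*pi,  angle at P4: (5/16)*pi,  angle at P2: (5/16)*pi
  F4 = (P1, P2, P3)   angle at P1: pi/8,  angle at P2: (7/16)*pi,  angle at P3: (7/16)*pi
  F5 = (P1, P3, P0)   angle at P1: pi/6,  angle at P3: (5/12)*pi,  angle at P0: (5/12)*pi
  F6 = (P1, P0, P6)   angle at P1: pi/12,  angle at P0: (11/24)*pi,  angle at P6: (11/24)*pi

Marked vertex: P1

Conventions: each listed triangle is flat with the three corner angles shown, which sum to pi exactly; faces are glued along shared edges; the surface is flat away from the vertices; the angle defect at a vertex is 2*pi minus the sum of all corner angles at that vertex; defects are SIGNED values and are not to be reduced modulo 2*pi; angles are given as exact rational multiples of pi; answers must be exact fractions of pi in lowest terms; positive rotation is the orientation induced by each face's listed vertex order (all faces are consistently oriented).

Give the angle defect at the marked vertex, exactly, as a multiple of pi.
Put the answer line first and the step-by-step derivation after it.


Answer: defect(P1) = pi/12

Sum of corner angles at P1: (23/12)*pi
defect = 2*pi - (23/12)*pi


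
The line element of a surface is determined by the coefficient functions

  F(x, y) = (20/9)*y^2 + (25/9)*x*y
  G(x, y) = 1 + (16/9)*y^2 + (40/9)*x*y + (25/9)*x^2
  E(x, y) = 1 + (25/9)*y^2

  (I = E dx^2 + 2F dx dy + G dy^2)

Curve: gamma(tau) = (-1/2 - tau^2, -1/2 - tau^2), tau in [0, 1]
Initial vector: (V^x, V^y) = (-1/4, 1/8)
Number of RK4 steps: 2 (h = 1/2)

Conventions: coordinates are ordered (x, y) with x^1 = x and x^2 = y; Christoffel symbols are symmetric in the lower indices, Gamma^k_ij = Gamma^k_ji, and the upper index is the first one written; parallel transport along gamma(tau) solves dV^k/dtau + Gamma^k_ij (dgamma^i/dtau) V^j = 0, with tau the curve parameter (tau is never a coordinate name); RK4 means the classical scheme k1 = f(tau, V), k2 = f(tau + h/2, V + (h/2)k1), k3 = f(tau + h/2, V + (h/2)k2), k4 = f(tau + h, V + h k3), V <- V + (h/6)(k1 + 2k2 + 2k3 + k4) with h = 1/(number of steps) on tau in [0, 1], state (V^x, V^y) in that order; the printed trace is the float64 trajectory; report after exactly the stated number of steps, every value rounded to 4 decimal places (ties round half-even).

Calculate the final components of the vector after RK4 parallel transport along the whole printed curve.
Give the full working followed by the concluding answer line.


gamma'(tau) = (-2*tau, -2*tau); f(tau, V)^k = -Gamma^k_ij(gamma(tau)) gamma'^i(tau) V^j; h = 1/2; intermediate values shown to 6 dp
curve data and Christoffel symbols at the stage parameters:
  tau = 0.000000: gamma = (-0.500000, -0.500000), gamma' = (0.000000, 0.000000); Gamma_xxx = 0.000000, Gamma_xxy = -0.352113, Gamma_xyy = -0.281690, Gamma_yxx = 0.000000, Gamma_yxy = -0.633803, Gamma_yyy = -0.507042
  tau = 0.250000: gamma = (-0.562500, -0.562500), gamma' = (-0.500000, -0.500000); Gamma_xxx = 0.000000, Gamma_xxy = -0.330579, Gamma_xyy = -0.264463, Gamma_yxx = 0.000000, Gamma_yxy = -0.595041, Gamma_yyy = -0.476033
  tau = 0.500000: gamma = (-0.750000, -0.750000), gamma' = (-1.000000, -1.000000); Gamma_xxx = 0.000000, Gamma_xxy = -0.273224, Gamma_xyy = -0.218579, Gamma_yxx = 0.000000, Gamma_yxy = -0.491803, Gamma_yyy = -0.393443
  tau = 0.750000: gamma = (-1.062500, -1.062500), gamma' = (-1.500000, -1.500000); Gamma_xxx = 0.000000, Gamma_xxy = -0.206448, Gamma_xyy = -0.165159, Gamma_yxx = 0.000000, Gamma_yxy = -0.371607, Gamma_yyy = -0.297286
  tau = 1.000000: gamma = (-1.500000, -1.500000), gamma' = (-2.000000, -2.000000); Gamma_xxx = 0.000000, Gamma_xxy = -0.151515, Gamma_xyy = -0.121212, Gamma_yxx = 0.000000, Gamma_yxy = -0.272727, Gamma_yyy = -0.218182
step 0: V^x = -0.2500, V^y = 0.1250
step 1: k1 = (0.000000, 0.000000), k2 = (0.004132, 0.007438), k3 = (0.003408, 0.006135), k4 = (0.004856, 0.008742); V <- V + (h/6)(k1 + 2k2 + 2k3 + k4): V^x = -0.2483, V^y = 0.1280
step 2: k1 = (0.004906, 0.008831), k2 = (0.003950, 0.007110), k3 = (0.004264, 0.007675), k4 = (0.002702, 0.004863); V <- V + (h/6)(k1 + 2k2 + 2k3 + k4): V^x = -0.2463, V^y = 0.1316

Answer: V^x = -0.2463, V^y = 0.1316


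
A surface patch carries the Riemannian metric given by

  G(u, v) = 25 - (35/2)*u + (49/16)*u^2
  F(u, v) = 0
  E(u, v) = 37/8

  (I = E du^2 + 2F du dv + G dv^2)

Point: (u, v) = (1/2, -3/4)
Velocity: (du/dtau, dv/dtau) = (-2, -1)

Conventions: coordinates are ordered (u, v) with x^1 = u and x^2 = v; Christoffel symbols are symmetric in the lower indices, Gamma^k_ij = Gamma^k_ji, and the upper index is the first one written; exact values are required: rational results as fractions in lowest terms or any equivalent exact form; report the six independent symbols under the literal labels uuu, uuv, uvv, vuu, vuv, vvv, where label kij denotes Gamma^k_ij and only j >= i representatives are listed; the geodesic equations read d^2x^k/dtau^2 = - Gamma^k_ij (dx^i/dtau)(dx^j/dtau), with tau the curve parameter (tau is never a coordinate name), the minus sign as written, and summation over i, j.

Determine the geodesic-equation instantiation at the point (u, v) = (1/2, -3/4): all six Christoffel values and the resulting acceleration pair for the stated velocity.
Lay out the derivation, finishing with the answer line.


E = 37/8, F = 0, G = 1089/64 at the point
E_u = 0, E_v = 0, F_u = 0, F_v = 0, G_u = -231/16, G_v = 0
EG - F^2 = 40293/512;  g^inv = (512/40293) * [[1089/64, 0], [0, 37/8]]
first-kind symbols [ij,l] = (1/2)(d_i g_jl + d_j g_il - d_l g_ij): [uu,u] = E_u/2 = 0, [uu,v] = F_u - E_v/2 = 0, [uv,u] = E_v/2 = 0, [uv,v] = G_u/2 = -231/32, [vv,u] = F_v - G_u/2 = 231/32, [vv,v] = G_v/2 = 0
Gamma^u_ij = (G*[ij,u] - F*[ij,v])/(EG - F^2), Gamma^v_ij = (E*[ij,v] - F*[ij,u])/(EG - F^2)
Gamma_uuu = 0, Gamma_uuv = 0, Gamma_uvv = 231/148, Gamma_vuu = 0, Gamma_vuv = -14/33, Gamma_vvv = 0
d^2u/dtau^2 = -(Gamma_uuu*(-2)^2 + 2*Gamma_uuv*(-2)*(-1) + Gamma_uvv*(-1)^2) = -231/148
d^2v/dtau^2 = -(Gamma_vuu*(-2)^2 + 2*Gamma_vuv*(-2)*(-1) + Gamma_vvv*(-1)^2) = 56/33

Answer: Gamma_uuu = 0, Gamma_uuv = 0, Gamma_uvv = 231/148, Gamma_vuu = 0, Gamma_vuv = -14/33, Gamma_vvv = 0; accelerations (d^2u/dtau^2, d^2v/dtau^2) = (-231/148, 56/33)


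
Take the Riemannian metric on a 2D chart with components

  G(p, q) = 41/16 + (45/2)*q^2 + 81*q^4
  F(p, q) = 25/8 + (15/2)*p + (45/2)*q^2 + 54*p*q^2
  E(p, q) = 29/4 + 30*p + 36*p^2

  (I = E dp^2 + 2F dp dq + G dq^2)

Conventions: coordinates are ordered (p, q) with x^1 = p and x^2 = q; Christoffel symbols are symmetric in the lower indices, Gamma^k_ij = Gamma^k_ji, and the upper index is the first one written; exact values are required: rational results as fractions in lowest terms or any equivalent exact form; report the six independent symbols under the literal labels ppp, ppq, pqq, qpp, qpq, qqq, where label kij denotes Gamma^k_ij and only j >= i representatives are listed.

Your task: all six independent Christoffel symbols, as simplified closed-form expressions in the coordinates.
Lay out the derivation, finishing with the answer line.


E = 29/4 + 30*p + 36*p^2; F = 25/8 + (15/2)*p + (45/2)*q^2 + 54*p*q^2; G = 41/16 + (45/2)*q^2 + 81*q^4
Gamma^k_ij = (1/2) g^{kl} (d_i g_jl + d_j g_il - d_l g_ij), with g^inv = (1/(EG-F^2)) [[G, -F], [-F, E]]
first partials: E_p = 30 + 72*p, E_q = 0, F_p = 15/2 + 54*q^2, F_q = 45*q + 108*p*q, G_p = 0, G_q = 45*q + 324*q^3
D = EG - F^2 = 141/16 + 30*p + (45/2)*q^2 + 36*p^2 + 81*q^4
expanded: Gamma^p_pp = (G E_p - 2F F_p + F E_q)/(2D), Gamma^p_pq = (G E_q - F G_p)/(2D), Gamma^p_qq = (2G F_q - G G_p - F G_q)/(2D), Gamma^q_pp = (2E F_p - E E_q - F E_p)/(2D), Gamma^q_pq = (E G_p - F E_q)/(2D), Gamma^q_qq = (E G_q - 2F F_q + F G_p)/(2D); substitute and cancel common factors

Answer: Gamma_ppp = (192*p + 80)/(192*p^2 + 160*p + 432*q^4 + 120*q^2 + 47), Gamma_ppq = 0, Gamma_pqq = (576*p*q + 240*q)/(192*p^2 + 160*p + 432*q^4 + 120*q^2 + 47), Gamma_qpp = (288*q^2 + 40)/(192*p^2 + 160*p + 432*q^4 + 120*q^2 + 47), Gamma_qpq = 0, Gamma_qqq = (864*q^3 + 120*q)/(192*p^2 + 160*p + 432*q^4 + 120*q^2 + 47)


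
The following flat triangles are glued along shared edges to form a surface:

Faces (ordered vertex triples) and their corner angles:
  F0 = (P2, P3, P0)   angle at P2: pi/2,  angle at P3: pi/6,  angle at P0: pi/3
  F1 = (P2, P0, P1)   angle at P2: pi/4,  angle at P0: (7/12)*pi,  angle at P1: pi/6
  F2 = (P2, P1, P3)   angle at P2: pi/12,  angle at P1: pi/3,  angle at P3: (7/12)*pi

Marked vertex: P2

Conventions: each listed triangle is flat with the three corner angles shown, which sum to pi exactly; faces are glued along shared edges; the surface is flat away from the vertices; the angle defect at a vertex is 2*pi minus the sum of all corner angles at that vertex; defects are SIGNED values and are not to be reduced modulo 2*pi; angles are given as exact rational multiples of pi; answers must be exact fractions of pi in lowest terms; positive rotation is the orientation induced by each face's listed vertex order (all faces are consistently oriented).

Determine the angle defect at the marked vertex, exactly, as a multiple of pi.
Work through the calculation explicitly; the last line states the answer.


Sum of corner angles at P2: (5/6)*pi
defect = 2*pi - (5/6)*pi

Answer: defect(P2) = (7/6)*pi


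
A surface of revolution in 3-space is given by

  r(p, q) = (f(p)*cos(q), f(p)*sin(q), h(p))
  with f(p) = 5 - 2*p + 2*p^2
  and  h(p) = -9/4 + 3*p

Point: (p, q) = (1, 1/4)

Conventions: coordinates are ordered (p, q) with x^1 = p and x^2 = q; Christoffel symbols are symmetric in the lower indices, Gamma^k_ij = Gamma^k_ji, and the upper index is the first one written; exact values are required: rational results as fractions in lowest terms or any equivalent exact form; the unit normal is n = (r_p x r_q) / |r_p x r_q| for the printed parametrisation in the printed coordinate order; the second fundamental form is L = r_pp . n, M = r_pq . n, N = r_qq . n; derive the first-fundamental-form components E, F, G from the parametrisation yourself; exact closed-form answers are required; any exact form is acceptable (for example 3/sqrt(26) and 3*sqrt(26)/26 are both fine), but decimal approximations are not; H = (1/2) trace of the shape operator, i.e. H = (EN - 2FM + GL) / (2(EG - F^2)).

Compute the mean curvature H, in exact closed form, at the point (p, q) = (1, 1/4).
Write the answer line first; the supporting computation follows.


Answer: H = -21*sqrt(13)/1690

f = 5, f' = 2, f'' = 4, h' = 3, h'' = 0
E = 13, F = 0, G = 25; answer radicand W^2 = 13
unnormalised second-form numerators: l = -12, m = 0, n = 15; L = l/sqrt(13), and similarly M = m/sqrt(W^2), N = n/sqrt(W^2)
H = (E*n - 2*F*m + G*l) / (2*(EG - F^2)*sqrt(W^2)); E*n - 2*F*m + G*l = -105, EG - F^2 = 325, so H = (-21/130)/sqrt(13)


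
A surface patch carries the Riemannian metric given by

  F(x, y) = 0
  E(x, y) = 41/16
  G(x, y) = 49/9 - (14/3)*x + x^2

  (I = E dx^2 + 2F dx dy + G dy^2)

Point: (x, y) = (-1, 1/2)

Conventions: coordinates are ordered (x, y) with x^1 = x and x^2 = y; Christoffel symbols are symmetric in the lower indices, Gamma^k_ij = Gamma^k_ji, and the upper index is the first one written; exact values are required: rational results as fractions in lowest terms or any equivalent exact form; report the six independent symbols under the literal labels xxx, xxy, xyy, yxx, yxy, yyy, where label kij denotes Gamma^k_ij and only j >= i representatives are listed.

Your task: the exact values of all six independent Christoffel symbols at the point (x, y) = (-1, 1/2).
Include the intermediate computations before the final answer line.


E = 41/16, F = 0, G = 100/9 at the point
E_x = 0, E_y = 0, F_x = 0, F_y = 0, G_x = -20/3, G_y = 0
EG - F^2 = 1025/36;  g^inv = (36/1025) * [[100/9, 0], [0, 41/16]]
first-kind symbols [ij,l] = (1/2)(d_i g_jl + d_j g_il - d_l g_ij): [xx,x] = E_x/2 = 0, [xx,y] = F_x - E_y/2 = 0, [xy,x] = E_y/2 = 0, [xy,y] = G_x/2 = -10/3, [yy,x] = F_y - G_x/2 = 10/3, [yy,y] = G_y/2 = 0
Gamma^x_ij = (G*[ij,x] - F*[ij,y])/(EG - F^2), Gamma^y_ij = (E*[ij,y] - F*[ij,x])/(EG - F^2)

Answer: Gamma_xxx = 0, Gamma_xxy = 0, Gamma_xyy = 160/123, Gamma_yxx = 0, Gamma_yxy = -3/10, Gamma_yyy = 0


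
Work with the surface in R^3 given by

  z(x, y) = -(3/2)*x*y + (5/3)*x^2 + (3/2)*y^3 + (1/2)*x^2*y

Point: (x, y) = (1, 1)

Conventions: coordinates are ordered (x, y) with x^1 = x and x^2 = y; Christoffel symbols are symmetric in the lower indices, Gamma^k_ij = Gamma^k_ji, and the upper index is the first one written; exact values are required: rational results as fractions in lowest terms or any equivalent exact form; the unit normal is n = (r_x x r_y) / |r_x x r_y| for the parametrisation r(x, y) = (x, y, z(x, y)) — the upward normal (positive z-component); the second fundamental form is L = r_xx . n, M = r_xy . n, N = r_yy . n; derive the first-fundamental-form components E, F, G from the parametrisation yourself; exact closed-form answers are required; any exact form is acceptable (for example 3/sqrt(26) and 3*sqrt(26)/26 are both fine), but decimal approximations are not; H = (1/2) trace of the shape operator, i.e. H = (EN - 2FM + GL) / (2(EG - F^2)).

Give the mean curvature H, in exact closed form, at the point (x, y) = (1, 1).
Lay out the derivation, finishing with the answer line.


z_x = 17/6, z_y = 7/2, z_xx = 13/3, z_xy = -1/2, z_yy = 9
E = 325/36, F = 119/12, G = 53/4; answer radicand W^2 = 383/18
unnormalised second-form numerators: l = 13/3, m = -1/2, n = 9; L = l/sqrt(383/18), and similarly M = m/sqrt(W^2), N = n/sqrt(W^2)
H = (E*n - 2*F*m + G*l) / (2*(EG - F^2)*sqrt(W^2)); E*n - 2*F*m + G*l = 1783/12, EG - F^2 = 383/18, so H = (5349/1532)/sqrt(383/18)

Answer: H = 16047*sqrt(766)/586756
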